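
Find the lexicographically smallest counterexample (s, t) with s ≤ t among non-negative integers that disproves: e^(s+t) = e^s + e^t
(s, t) = (0, 0)

Substituting (0, 0) into the claim:
LHS = e^(0+0) = 1
RHS = e^0 + e^0 = 2

Since LHS ≠ RHS, this pair disproves the claim, and no lexicographically smaller pair (s ≤ t, non-negative integers) does.

For instance (1, 3) is also a counterexample (LHS = e^4 ≈ 54.6, RHS = e + e^3 ≈ 22.8), but it's lexicographically larger.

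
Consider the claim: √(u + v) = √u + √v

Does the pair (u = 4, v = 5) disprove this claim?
Yes

Substituting u = 4, v = 5:
LHS = √(4 + 5) = 3
RHS = √4 + √5 = 2 + √(5) ≈ 4.236

Since LHS ≠ RHS, this pair disproves the claim.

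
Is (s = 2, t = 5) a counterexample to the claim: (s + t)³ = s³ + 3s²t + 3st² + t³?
Substituting s = 2, t = 5:
LHS = (2 + 5)³ = 343
RHS = 2³ + 3·2²·5 + 3·2·5² + 5³ = 343

The sides agree, so this pair does not disprove the claim.

Answer: No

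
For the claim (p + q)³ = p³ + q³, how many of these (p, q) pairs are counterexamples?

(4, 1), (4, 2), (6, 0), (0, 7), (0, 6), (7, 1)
Testing each pair:
(4, 1): LHS = 125, RHS = 65 → counterexample
(4, 2): LHS = 216, RHS = 72 → counterexample
(6, 0): LHS = 216, RHS = 216 → satisfies claim
(0, 7): LHS = 343, RHS = 343 → satisfies claim
(0, 6): LHS = 216, RHS = 216 → satisfies claim
(7, 1): LHS = 512, RHS = 344 → counterexample

That makes 3 counterexamples.

Answer: 3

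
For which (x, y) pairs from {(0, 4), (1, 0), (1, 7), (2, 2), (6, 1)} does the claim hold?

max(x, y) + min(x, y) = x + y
All pairs

Testing each pair:
(0, 4): LHS = 4, RHS = 4 → holds
(1, 0): LHS = 1, RHS = 1 → holds
(1, 7): LHS = 8, RHS = 8 → holds
(2, 2): LHS = 4, RHS = 4 → holds
(6, 1): LHS = 7, RHS = 7 → holds

Every pair satisfies the claim.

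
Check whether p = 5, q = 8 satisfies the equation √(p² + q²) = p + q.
Substituting p = 5, q = 8:

LHS = √(5² + 8²) = √(89) ≈ 9.434
RHS = 5 + 8 = 13

LHS ≠ RHS, so the equation does not hold at this point.

Answer: Fails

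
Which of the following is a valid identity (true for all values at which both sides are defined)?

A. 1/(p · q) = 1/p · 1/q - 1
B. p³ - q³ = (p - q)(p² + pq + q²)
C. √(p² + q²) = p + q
B

A: fails at (6, 7) — LHS = 1/42, RHS = -41/42.
B: holds — e.g. at (0, 1), both sides equal -1.
C: fails at (2, 3) — LHS = √(13) ≈ 3.606, RHS = 5.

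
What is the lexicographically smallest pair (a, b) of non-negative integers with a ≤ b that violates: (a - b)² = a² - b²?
At (0, 0): both sides equal 0, so it holds there.

Substituting (0, 1) into the claim:
LHS = (0 - 1)² = 1
RHS = 0² - 1² = -1

Since LHS ≠ RHS, this pair disproves the claim, and no lexicographically smaller pair (a ≤ b, non-negative integers) does.

For instance (2, 5) is also a counterexample (LHS = 9, RHS = -21), but it's lexicographically larger.

Answer: (a, b) = (0, 1)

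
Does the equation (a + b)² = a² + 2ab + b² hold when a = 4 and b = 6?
Holds

Substituting a = 4, b = 6:

LHS = (4 + 6)² = 100
RHS = 4² + 2·4·6 + 6² = 100

LHS = RHS, so the equation holds at this point.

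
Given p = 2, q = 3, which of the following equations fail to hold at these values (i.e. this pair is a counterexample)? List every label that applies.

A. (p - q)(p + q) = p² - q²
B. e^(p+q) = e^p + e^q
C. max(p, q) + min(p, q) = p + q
B

Evaluating each claim at the given values:
A. LHS = -5, RHS = -5 → holds here (LHS = RHS)
B. LHS = e^5 ≈ 148.4, RHS = e^2 + e^3 ≈ 27.47 → fails here (LHS ≠ RHS)
C. LHS = 5, RHS = 5 → holds here (LHS = RHS)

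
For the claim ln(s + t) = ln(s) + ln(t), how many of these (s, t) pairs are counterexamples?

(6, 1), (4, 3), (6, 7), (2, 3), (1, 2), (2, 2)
Testing each pair:
(6, 1): LHS = ln(7) ≈ 1.946, RHS = ln(6) ≈ 1.792 → counterexample
(4, 3): LHS = ln(7) ≈ 1.946, RHS = ln(3) + ln(4) ≈ 2.485 → counterexample
(6, 7): LHS = ln(13) ≈ 2.565, RHS = ln(6) + ln(7) ≈ 3.738 → counterexample
(2, 3): LHS = ln(5) ≈ 1.609, RHS = ln(2) + ln(3) ≈ 1.792 → counterexample
(1, 2): LHS = ln(3) ≈ 1.099, RHS = ln(2) ≈ 0.6931 → counterexample
(2, 2): LHS = ln(4) ≈ 1.386, RHS = 2·ln(2) ≈ 1.386 → satisfies claim

That makes 5 counterexamples.

Answer: 5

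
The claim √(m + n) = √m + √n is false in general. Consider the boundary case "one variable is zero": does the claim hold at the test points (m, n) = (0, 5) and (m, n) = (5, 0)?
At (0, 5): LHS = √(5) ≈ 2.236, RHS = √(5) ≈ 2.236 → equal
At (5, 0): LHS = √(5) ≈ 2.236, RHS = √(5) ≈ 2.236 → equal

So the claim does hold at both of these boundary points, even though it is not an identity.

Answer: Yes, holds at both test points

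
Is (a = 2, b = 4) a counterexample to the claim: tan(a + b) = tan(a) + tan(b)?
Substituting a = 2, b = 4:
LHS = tan(2 + 4) = tan(6) ≈ -0.291
RHS = tan(2) + tan(4) ≈ -1.027

Since LHS ≠ RHS, this pair disproves the claim.

Answer: Yes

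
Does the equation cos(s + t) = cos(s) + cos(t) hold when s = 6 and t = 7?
Fails

Substituting s = 6, t = 7:

LHS = cos(6 + 7) = cos(13) ≈ 0.9074
RHS = cos(6) + cos(7) ≈ 1.714

LHS ≠ RHS, so the equation does not hold at this point.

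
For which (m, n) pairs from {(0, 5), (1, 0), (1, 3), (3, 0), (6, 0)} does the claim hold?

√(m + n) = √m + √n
(0, 5), (1, 0), (3, 0), (6, 0)

Testing each pair:
(0, 5): LHS = √(5) ≈ 2.236, RHS = √(5) ≈ 2.236 → holds
(1, 0): LHS = 1, RHS = 1 → holds
(1, 3): LHS = 2, RHS = 1 + √(3) ≈ 2.732 → fails
(3, 0): LHS = √(3) ≈ 1.732, RHS = √(3) ≈ 1.732 → holds
(6, 0): LHS = √(6) ≈ 2.449, RHS = √(6) ≈ 2.449 → holds

4 of 5 pairs satisfy the claim.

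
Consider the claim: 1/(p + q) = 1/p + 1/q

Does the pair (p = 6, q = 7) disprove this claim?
Yes

Substituting p = 6, q = 7:
LHS = 1/(6 + 7) = 1/13
RHS = 1/6 + 1/7 = 13/42

Since LHS ≠ RHS, this pair disproves the claim.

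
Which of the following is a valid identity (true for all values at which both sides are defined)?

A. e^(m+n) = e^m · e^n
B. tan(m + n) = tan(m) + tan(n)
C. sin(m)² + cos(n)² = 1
A: holds — e.g. at (5, 8), both sides equal e^13 ≈ 442413.4.
B: fails at (3, 3) — LHS = tan(6) ≈ -0.291, RHS = 2·tan(3) ≈ -0.2851.
C: fails at (2, 4) — LHS = cos(4)² + sin(2)² ≈ 1.254, RHS = 1.

Answer: A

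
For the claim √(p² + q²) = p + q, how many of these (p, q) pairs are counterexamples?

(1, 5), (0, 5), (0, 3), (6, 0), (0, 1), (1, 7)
2

Testing each pair:
(1, 5): LHS = √(26) ≈ 5.099, RHS = 6 → counterexample
(0, 5): LHS = 5, RHS = 5 → satisfies claim
(0, 3): LHS = 3, RHS = 3 → satisfies claim
(6, 0): LHS = 6, RHS = 6 → satisfies claim
(0, 1): LHS = 1, RHS = 1 → satisfies claim
(1, 7): LHS = 5·√(2) ≈ 7.071, RHS = 8 → counterexample

That makes 2 counterexamples.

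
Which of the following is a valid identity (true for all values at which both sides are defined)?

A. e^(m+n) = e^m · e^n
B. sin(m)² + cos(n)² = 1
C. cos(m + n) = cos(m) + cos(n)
A

A: holds — e.g. at (2, 5), both sides equal e^7 ≈ 1097.
B: fails at (2, 3) — LHS = sin(2)² + cos(3)² ≈ 1.807, RHS = 1.
C: fails at (2, 5) — LHS = cos(7) ≈ 0.7539, RHS = cos(2) + cos(5) ≈ -0.1325.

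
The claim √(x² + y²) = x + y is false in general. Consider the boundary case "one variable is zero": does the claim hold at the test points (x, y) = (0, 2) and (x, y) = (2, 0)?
Yes, holds at both test points

At (0, 2): LHS = 2, RHS = 2 → equal
At (2, 0): LHS = 2, RHS = 2 → equal

So the claim does hold at both of these boundary points, even though it is not an identity.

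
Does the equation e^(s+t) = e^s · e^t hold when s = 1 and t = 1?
Substituting s = 1, t = 1:

LHS = e^(1+1) = e^2 ≈ 7.389
RHS = e^1 · e^1 = e^2 ≈ 7.389

LHS = RHS, so the equation holds at this point.

Answer: Holds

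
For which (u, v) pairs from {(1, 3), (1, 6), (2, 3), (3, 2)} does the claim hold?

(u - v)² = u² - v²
Testing each pair:
(1, 3): LHS = 4, RHS = -8 → fails
(1, 6): LHS = 25, RHS = -35 → fails
(2, 3): LHS = 1, RHS = -5 → fails
(3, 2): LHS = 1, RHS = 5 → fails

No pair satisfies the claim.

Answer: None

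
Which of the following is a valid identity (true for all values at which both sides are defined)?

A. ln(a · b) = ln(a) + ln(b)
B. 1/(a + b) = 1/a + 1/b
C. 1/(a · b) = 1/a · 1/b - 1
A

A: holds — e.g. at (5, 8), both sides equal ln(40) ≈ 3.689.
B: fails at (2, 3) — LHS = 1/5, RHS = 5/6.
C: fails at (4, 5) — LHS = 1/20, RHS = -19/20.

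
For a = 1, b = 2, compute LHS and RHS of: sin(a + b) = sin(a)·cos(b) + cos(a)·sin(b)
LHS = sin(1 + 2) = sin(3) ≈ 0.1411
RHS = sin(1)·cos(2) + cos(1)·sin(2) = sin(1)·cos(2) + sin(2)·cos(1) ≈ 0.1411

LHS = RHS: the two sides agree.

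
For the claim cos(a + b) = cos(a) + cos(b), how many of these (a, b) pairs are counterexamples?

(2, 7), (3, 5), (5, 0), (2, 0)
4

Testing each pair:
(2, 7): LHS = cos(9) ≈ -0.9111, RHS = cos(2) + cos(7) ≈ 0.3378 → counterexample
(3, 5): LHS = cos(8) ≈ -0.1455, RHS = cos(3) + cos(5) ≈ -0.7063 → counterexample
(5, 0): LHS = cos(5) ≈ 0.2837, RHS = cos(5) + 1 ≈ 1.284 → counterexample
(2, 0): LHS = cos(2) ≈ -0.4161, RHS = cos(2) + 1 ≈ 0.5839 → counterexample

That makes 4 counterexamples.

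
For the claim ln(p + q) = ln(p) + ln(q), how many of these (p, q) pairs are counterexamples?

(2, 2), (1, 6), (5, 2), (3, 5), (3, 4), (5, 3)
Testing each pair:
(2, 2): LHS = ln(4) ≈ 1.386, RHS = 2·ln(2) ≈ 1.386 → satisfies claim
(1, 6): LHS = ln(7) ≈ 1.946, RHS = ln(6) ≈ 1.792 → counterexample
(5, 2): LHS = ln(7) ≈ 1.946, RHS = ln(2) + ln(5) ≈ 2.303 → counterexample
(3, 5): LHS = ln(8) ≈ 2.079, RHS = ln(3) + ln(5) ≈ 2.708 → counterexample
(3, 4): LHS = ln(7) ≈ 1.946, RHS = ln(3) + ln(4) ≈ 2.485 → counterexample
(5, 3): LHS = ln(8) ≈ 2.079, RHS = ln(3) + ln(5) ≈ 2.708 → counterexample

That makes 5 counterexamples.

Answer: 5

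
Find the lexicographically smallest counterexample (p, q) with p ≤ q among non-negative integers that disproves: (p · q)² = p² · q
At (0, 7): both sides equal 0, so it holds there.

Substituting (1, 2) into the claim:
LHS = (1 · 2)² = 4
RHS = 1² · 2 = 2

Since LHS ≠ RHS, this pair disproves the claim, and no lexicographically smaller pair (p ≤ q, non-negative integers) does.

For instance (3, 7) is also a counterexample (LHS = 441, RHS = 63), but it's lexicographically larger.

Answer: (p, q) = (1, 2)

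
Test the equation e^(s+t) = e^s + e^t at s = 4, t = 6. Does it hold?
Fails

Substituting s = 4, t = 6:

LHS = e^(4+6) = e^10 ≈ 22026.5
RHS = e^4 + e^6 ≈ 458

LHS ≠ RHS, so the equation does not hold at this point.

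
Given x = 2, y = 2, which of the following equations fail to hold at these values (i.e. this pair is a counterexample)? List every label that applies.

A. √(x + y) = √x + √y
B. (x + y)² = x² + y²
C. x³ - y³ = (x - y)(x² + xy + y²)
A, B

Evaluating each claim at the given values:
A. LHS = 2, RHS = 2·√(2) ≈ 2.828 → fails here (LHS ≠ RHS)
B. LHS = 16, RHS = 8 → fails here (LHS ≠ RHS)
C. LHS = 0, RHS = 0 → holds here (LHS = RHS)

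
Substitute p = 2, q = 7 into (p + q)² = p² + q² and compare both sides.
LHS = (2 + 7)² = 81
RHS = 2² + 7² = 53

LHS ≠ RHS, so the equation does not hold here.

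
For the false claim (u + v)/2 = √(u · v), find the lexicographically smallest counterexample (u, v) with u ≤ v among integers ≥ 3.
Substituting (3, 4) into the claim:
LHS = (3 + 4)/2 = 7/2
RHS = √(3 · 4) = 2·√(3) ≈ 3.464

Since LHS ≠ RHS, this pair disproves the claim, and no lexicographically smaller pair (u ≤ v, integers ≥ 3) does.

For instance (4, 10) is also a counterexample (LHS = 7, RHS = 2·√(10) ≈ 6.325), but it's lexicographically larger.

Answer: (u, v) = (3, 4)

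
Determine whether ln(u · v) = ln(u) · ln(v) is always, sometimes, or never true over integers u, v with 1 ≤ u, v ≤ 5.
Sometimes true

It holds at (u, v) = (1, 1) (both sides equal 0), but fails at (u, v) = (3, 4) (LHS = ln(12) ≈ 2.485, RHS = ln(3)·ln(4) ≈ 1.523).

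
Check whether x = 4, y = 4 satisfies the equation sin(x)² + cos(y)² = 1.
Holds

Substituting x = 4, y = 4:

LHS = sin(4)² + cos(4)² = 1
RHS = 1

LHS = RHS, so the equation holds at this point.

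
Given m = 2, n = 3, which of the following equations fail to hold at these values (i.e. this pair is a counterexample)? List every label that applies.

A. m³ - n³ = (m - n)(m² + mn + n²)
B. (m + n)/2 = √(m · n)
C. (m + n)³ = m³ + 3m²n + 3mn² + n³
B

Evaluating each claim at the given values:
A. LHS = -19, RHS = -19 → holds here (LHS = RHS)
B. LHS = 5/2, RHS = √(6) ≈ 2.449 → fails here (LHS ≠ RHS)
C. LHS = 125, RHS = 125 → holds here (LHS = RHS)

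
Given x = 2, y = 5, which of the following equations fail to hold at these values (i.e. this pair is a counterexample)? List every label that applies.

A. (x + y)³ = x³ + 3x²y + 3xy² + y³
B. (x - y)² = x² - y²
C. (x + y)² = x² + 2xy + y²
B

Evaluating each claim at the given values:
A. LHS = 343, RHS = 343 → holds here (LHS = RHS)
B. LHS = 9, RHS = -21 → fails here (LHS ≠ RHS)
C. LHS = 49, RHS = 49 → holds here (LHS = RHS)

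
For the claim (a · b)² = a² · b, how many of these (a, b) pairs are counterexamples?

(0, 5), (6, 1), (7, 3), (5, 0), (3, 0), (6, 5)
Testing each pair:
(0, 5): LHS = 0, RHS = 0 → satisfies claim
(6, 1): LHS = 36, RHS = 36 → satisfies claim
(7, 3): LHS = 441, RHS = 147 → counterexample
(5, 0): LHS = 0, RHS = 0 → satisfies claim
(3, 0): LHS = 0, RHS = 0 → satisfies claim
(6, 5): LHS = 900, RHS = 180 → counterexample

That makes 2 counterexamples.

Answer: 2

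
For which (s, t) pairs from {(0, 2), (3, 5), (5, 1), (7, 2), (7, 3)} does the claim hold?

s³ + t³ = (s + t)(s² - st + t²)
Testing each pair:
(0, 2): LHS = 8, RHS = 8 → holds
(3, 5): LHS = 152, RHS = 152 → holds
(5, 1): LHS = 126, RHS = 126 → holds
(7, 2): LHS = 351, RHS = 351 → holds
(7, 3): LHS = 370, RHS = 370 → holds

Every pair satisfies the claim.

Answer: All pairs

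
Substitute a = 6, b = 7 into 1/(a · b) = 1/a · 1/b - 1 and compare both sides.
LHS = 1/(6 · 7) = 1/42
RHS = 1/6 · 1/7 - 1 = -41/42

LHS ≠ RHS, so the equation does not hold here.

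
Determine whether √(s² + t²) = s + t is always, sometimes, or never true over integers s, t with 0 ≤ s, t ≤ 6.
Sometimes true

It holds at (s, t) = (5, 0) (both sides equal 5), but fails at (s, t) = (5, 5) (LHS = 5·√(2) ≈ 7.071, RHS = 10).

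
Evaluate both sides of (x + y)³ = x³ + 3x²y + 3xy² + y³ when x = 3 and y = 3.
LHS = (3 + 3)³ = 216
RHS = 3³ + 3·3²·3 + 3·3·3² + 3³ = 216

LHS = RHS: the two sides agree.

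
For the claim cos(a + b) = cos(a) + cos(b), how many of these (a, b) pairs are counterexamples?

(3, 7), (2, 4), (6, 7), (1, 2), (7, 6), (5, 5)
Testing each pair:
(3, 7): LHS = cos(10) ≈ -0.8391, RHS = cos(3) + cos(7) ≈ -0.2361 → counterexample
(2, 4): LHS = cos(6) ≈ 0.9602, RHS = cos(4) + cos(2) ≈ -1.07 → counterexample
(6, 7): LHS = cos(13) ≈ 0.9074, RHS = cos(7) + cos(6) ≈ 1.714 → counterexample
(1, 2): LHS = cos(3) ≈ -0.99, RHS = cos(2) + cos(1) ≈ 0.1242 → counterexample
(7, 6): LHS = cos(13) ≈ 0.9074, RHS = cos(7) + cos(6) ≈ 1.714 → counterexample
(5, 5): LHS = cos(10) ≈ -0.8391, RHS = 2·cos(5) ≈ 0.5673 → counterexample

That makes 6 counterexamples.

Answer: 6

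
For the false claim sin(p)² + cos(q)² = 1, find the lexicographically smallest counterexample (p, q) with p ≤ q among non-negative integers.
Substituting (0, 1) into the claim:
LHS = sin(0)² + cos(1)² = cos(1)² ≈ 0.2919
RHS = 1

Since LHS ≠ RHS, this pair disproves the claim, and no lexicographically smaller pair (p ≤ q, non-negative integers) does.

For instance (3, 6) is also a counterexample (LHS = sin(3)² + cos(6)² ≈ 0.9418, RHS = 1), but it's lexicographically larger.

Answer: (p, q) = (0, 1)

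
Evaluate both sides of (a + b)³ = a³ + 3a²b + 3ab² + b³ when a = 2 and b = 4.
LHS = (2 + 4)³ = 216
RHS = 2³ + 3·2²·4 + 3·2·4² + 4³ = 216

LHS = RHS: the two sides agree.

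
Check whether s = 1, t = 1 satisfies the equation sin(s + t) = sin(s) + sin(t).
Substituting s = 1, t = 1:

LHS = sin(1 + 1) = sin(2) ≈ 0.9093
RHS = sin(1) + sin(1) = 2·sin(1) ≈ 1.683

LHS ≠ RHS, so the equation does not hold at this point.

Answer: Fails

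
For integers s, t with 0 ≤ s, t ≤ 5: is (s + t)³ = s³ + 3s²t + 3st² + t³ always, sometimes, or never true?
Always true

The identity holds for every pair in the range. For instance at (s, t) = (0, 3): both sides equal 27.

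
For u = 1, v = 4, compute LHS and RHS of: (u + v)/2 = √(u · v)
LHS = (1 + 4)/2 = 5/2
RHS = √(1 · 4) = 2

LHS ≠ RHS, so the equation does not hold here.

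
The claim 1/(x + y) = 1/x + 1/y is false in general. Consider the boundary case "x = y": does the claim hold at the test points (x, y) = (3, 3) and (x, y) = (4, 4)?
At (3, 3): LHS = 1/6 ≠ RHS = 2/3
At (4, 4): LHS = 1/8 ≠ RHS = 1/2

Answer: No, fails at both test points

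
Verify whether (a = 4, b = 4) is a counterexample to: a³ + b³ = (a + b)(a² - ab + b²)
No

Substituting a = 4, b = 4:
LHS = 4³ + 4³ = 128
RHS = (4 + 4)(4² - 4·4 + 4²) = 128

The sides agree, so this pair does not disprove the claim.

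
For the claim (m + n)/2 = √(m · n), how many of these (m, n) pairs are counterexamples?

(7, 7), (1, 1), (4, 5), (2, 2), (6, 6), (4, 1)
2

Testing each pair:
(7, 7): LHS = 7, RHS = 7 → satisfies claim
(1, 1): LHS = 1, RHS = 1 → satisfies claim
(4, 5): LHS = 9/2, RHS = 2·√(5) ≈ 4.472 → counterexample
(2, 2): LHS = 2, RHS = 2 → satisfies claim
(6, 6): LHS = 6, RHS = 6 → satisfies claim
(4, 1): LHS = 5/2, RHS = 2 → counterexample

That makes 2 counterexamples.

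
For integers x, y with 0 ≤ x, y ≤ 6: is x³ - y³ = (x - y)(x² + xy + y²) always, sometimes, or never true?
Always true

The identity holds for every pair in the range. For instance at (x, y) = (3, 5): both sides equal -98.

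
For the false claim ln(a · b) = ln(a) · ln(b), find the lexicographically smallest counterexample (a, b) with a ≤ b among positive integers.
(a, b) = (1, 2)

Substituting (1, 2) into the claim:
LHS = ln(1 · 2) = ln(2) ≈ 0.6931
RHS = ln(1) · ln(2) = 0

Since LHS ≠ RHS, this pair disproves the claim, and no lexicographically smaller pair (a ≤ b, positive integers) does.

For instance (5, 7) is also a counterexample (LHS = ln(35) ≈ 3.555, RHS = ln(5)·ln(7) ≈ 3.132), but it's lexicographically larger.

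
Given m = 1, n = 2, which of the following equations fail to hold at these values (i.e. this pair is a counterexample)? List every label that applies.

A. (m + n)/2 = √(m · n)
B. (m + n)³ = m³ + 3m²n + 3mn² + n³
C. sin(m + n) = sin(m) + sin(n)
Evaluating each claim at the given values:
A. LHS = 3/2, RHS = √(2) ≈ 1.414 → fails here (LHS ≠ RHS)
B. LHS = 27, RHS = 27 → holds here (LHS = RHS)
C. LHS = sin(3) ≈ 0.1411, RHS = sin(1) + sin(2) ≈ 1.751 → fails here (LHS ≠ RHS)

Answer: A, C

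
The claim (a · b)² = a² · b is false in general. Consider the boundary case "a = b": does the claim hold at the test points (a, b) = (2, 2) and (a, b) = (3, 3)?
No, fails at both test points

At (2, 2): LHS = 16 ≠ RHS = 8
At (3, 3): LHS = 81 ≠ RHS = 27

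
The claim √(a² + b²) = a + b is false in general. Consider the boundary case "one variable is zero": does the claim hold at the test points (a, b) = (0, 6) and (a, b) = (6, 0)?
At (0, 6): LHS = 6, RHS = 6 → equal
At (6, 0): LHS = 6, RHS = 6 → equal

So the claim does hold at both of these boundary points, even though it is not an identity.

Answer: Yes, holds at both test points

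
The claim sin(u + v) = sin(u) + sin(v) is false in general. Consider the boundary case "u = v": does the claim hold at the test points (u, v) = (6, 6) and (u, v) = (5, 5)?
At (6, 6): LHS = sin(12) ≈ -0.5366 ≠ RHS = 2·sin(6) ≈ -0.5588
At (5, 5): LHS = sin(10) ≈ -0.544 ≠ RHS = 2·sin(5) ≈ -1.918

Answer: No, fails at both test points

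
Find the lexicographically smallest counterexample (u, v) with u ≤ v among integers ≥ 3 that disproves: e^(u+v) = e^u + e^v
Substituting (3, 3) into the claim:
LHS = e^(3+3) = e^6 ≈ 403.4
RHS = e^3 + e^3 = 2·e^3 ≈ 40.17

Since LHS ≠ RHS, this pair disproves the claim, and no lexicographically smaller pair (u ≤ v, integers ≥ 3) does.

For instance (5, 10) is also a counterexample (LHS = e^15 ≈ 3269017.4, RHS = e^5 + e^10 ≈ 22174.9), but it's lexicographically larger.

Answer: (u, v) = (3, 3)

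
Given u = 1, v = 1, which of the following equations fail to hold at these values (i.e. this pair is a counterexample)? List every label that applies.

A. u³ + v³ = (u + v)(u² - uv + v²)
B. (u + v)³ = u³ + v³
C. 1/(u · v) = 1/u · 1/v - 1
Evaluating each claim at the given values:
A. LHS = 2, RHS = 2 → holds here (LHS = RHS)
B. LHS = 8, RHS = 2 → fails here (LHS ≠ RHS)
C. LHS = 1, RHS = 0 → fails here (LHS ≠ RHS)

Answer: B, C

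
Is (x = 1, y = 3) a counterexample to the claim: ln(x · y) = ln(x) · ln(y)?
Yes

Substituting x = 1, y = 3:
LHS = ln(1 · 3) = ln(3) ≈ 1.099
RHS = ln(1) · ln(3) = 0

Since LHS ≠ RHS, this pair disproves the claim.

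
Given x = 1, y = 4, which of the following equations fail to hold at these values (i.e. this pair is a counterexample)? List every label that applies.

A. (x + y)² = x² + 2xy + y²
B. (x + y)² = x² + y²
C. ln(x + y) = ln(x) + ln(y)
Evaluating each claim at the given values:
A. LHS = 25, RHS = 25 → holds here (LHS = RHS)
B. LHS = 25, RHS = 17 → fails here (LHS ≠ RHS)
C. LHS = ln(5) ≈ 1.609, RHS = ln(4) ≈ 1.386 → fails here (LHS ≠ RHS)

Answer: B, C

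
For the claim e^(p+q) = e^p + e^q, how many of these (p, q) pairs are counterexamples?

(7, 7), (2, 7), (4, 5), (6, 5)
4

Testing each pair:
(7, 7): LHS = e^14 ≈ 1202604.3, RHS = 2·e^7 ≈ 2193 → counterexample
(2, 7): LHS = e^9 ≈ 8103, RHS = e^2 + e^7 ≈ 1104 → counterexample
(4, 5): LHS = e^9 ≈ 8103, RHS = e^4 + e^5 ≈ 203 → counterexample
(6, 5): LHS = e^11 ≈ 59874.1, RHS = e^5 + e^6 ≈ 551.8 → counterexample

That makes 4 counterexamples.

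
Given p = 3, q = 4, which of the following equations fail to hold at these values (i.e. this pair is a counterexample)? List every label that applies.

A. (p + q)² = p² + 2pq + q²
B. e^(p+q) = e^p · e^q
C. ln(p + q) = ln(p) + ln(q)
Evaluating each claim at the given values:
A. LHS = 49, RHS = 49 → holds here (LHS = RHS)
B. LHS = e^7 ≈ 1097, RHS = e^7 ≈ 1097 → holds here (LHS = RHS)
C. LHS = ln(7) ≈ 1.946, RHS = ln(3) + ln(4) ≈ 2.485 → fails here (LHS ≠ RHS)

Answer: C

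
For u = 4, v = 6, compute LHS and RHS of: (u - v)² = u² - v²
LHS = (4 - 6)² = 4
RHS = 4² - 6² = -20

LHS ≠ RHS, so the equation does not hold here.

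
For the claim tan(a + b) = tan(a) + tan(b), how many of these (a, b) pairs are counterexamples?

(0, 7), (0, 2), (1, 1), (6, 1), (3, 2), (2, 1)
4

Testing each pair:
(0, 7): LHS = tan(7) ≈ 0.8714, RHS = tan(7) ≈ 0.8714 → satisfies claim
(0, 2): LHS = tan(2) ≈ -2.185, RHS = tan(2) ≈ -2.185 → satisfies claim
(1, 1): LHS = tan(2) ≈ -2.185, RHS = 2·tan(1) ≈ 3.115 → counterexample
(6, 1): LHS = tan(7) ≈ 0.8714, RHS = tan(6) + tan(1) ≈ 1.266 → counterexample
(3, 2): LHS = tan(5) ≈ -3.381, RHS = tan(2) + tan(3) ≈ -2.328 → counterexample
(2, 1): LHS = tan(3) ≈ -0.1425, RHS = tan(2) + tan(1) ≈ -0.6276 → counterexample

That makes 4 counterexamples.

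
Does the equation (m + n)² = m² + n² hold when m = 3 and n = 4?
Fails

Substituting m = 3, n = 4:

LHS = (3 + 4)² = 49
RHS = 3² + 4² = 25

LHS ≠ RHS, so the equation does not hold at this point.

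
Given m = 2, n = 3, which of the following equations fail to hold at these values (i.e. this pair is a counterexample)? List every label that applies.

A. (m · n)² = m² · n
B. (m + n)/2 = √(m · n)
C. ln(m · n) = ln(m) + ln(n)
A, B

Evaluating each claim at the given values:
A. LHS = 36, RHS = 12 → fails here (LHS ≠ RHS)
B. LHS = 5/2, RHS = √(6) ≈ 2.449 → fails here (LHS ≠ RHS)
C. LHS = ln(6) ≈ 1.792, RHS = ln(2) + ln(3) ≈ 1.792 → holds here (LHS = RHS)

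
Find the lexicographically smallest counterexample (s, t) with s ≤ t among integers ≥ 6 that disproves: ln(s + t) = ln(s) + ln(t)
Substituting (6, 6) into the claim:
LHS = ln(6 + 6) = ln(12) ≈ 2.485
RHS = ln(6) + ln(6) = 2·ln(6) ≈ 3.584

Since LHS ≠ RHS, this pair disproves the claim, and no lexicographically smaller pair (s ≤ t, integers ≥ 6) does.

For instance (6, 9) is also a counterexample (LHS = ln(15) ≈ 2.708, RHS = ln(6) + ln(9) ≈ 3.989), but it's lexicographically larger.

Answer: (s, t) = (6, 6)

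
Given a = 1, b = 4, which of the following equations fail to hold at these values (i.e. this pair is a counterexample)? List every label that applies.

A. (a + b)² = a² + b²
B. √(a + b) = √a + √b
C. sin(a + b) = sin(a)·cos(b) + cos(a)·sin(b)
Evaluating each claim at the given values:
A. LHS = 25, RHS = 17 → fails here (LHS ≠ RHS)
B. LHS = √(5) ≈ 2.236, RHS = 3 → fails here (LHS ≠ RHS)
C. LHS = sin(5) ≈ -0.9589, RHS = sin(1)·cos(4) + sin(4)·cos(1) ≈ -0.9589 → holds here (LHS = RHS)

Answer: A, B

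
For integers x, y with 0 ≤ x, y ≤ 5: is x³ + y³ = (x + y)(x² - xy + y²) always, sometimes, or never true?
The identity holds for every pair in the range. For instance at (x, y) = (4, 4): both sides equal 128.

Answer: Always true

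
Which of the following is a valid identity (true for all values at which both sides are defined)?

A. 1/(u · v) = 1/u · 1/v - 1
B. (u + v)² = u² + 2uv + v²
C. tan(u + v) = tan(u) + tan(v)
B

A: fails at (3, 5) — LHS = 1/15, RHS = -14/15.
B: holds — e.g. at (2, 5), both sides equal 49.
C: fails at (3, 4) — LHS = tan(7) ≈ 0.8714, RHS = tan(3) + tan(4) ≈ 1.015.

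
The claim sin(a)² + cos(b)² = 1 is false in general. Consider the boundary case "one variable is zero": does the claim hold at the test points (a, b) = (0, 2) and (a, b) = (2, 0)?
At (0, 2): LHS = cos(2)² ≈ 0.1732 ≠ RHS = 1
At (2, 0): LHS = sin(2)² + 1 ≈ 1.827 ≠ RHS = 1

Answer: No, fails at both test points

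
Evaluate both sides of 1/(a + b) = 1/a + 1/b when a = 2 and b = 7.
LHS = 1/(2 + 7) = 1/9
RHS = 1/2 + 1/7 = 9/14

LHS ≠ RHS, so the equation does not hold here.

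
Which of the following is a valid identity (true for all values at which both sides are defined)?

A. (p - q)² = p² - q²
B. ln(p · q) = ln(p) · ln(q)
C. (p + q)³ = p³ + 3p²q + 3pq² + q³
C

A: fails at (1, 5) — LHS = 16, RHS = -24.
B: fails at (2, 3) — LHS = ln(6) ≈ 1.792, RHS = ln(2)·ln(3) ≈ 0.7615.
C: holds — e.g. at (4, 5), both sides equal 729.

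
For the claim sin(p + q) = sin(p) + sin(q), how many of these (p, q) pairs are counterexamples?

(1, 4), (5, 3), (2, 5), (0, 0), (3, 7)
Testing each pair:
(1, 4): LHS = sin(5) ≈ -0.9589, RHS = sin(4) + sin(1) ≈ 0.08467 → counterexample
(5, 3): LHS = sin(8) ≈ 0.9894, RHS = sin(5) + sin(3) ≈ -0.8178 → counterexample
(2, 5): LHS = sin(7) ≈ 0.657, RHS = sin(5) + sin(2) ≈ -0.04963 → counterexample
(0, 0): LHS = 0, RHS = 0 → satisfies claim
(3, 7): LHS = sin(10) ≈ -0.544, RHS = sin(3) + sin(7) ≈ 0.7981 → counterexample

That makes 4 counterexamples.

Answer: 4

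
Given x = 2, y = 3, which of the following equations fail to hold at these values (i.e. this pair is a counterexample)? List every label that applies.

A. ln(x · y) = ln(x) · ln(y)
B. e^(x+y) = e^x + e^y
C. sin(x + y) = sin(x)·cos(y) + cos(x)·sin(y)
Evaluating each claim at the given values:
A. LHS = ln(6) ≈ 1.792, RHS = ln(2)·ln(3) ≈ 0.7615 → fails here (LHS ≠ RHS)
B. LHS = e^5 ≈ 148.4, RHS = e^2 + e^3 ≈ 27.47 → fails here (LHS ≠ RHS)
C. LHS = sin(5) ≈ -0.9589, RHS = sin(2)·cos(3) + sin(3)·cos(2) ≈ -0.9589 → holds here (LHS = RHS)

Answer: A, B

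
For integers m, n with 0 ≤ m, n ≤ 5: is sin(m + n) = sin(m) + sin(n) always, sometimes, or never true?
Sometimes true

It holds at (m, n) = (0, 0) (both sides equal 0), but fails at (m, n) = (1, 4) (LHS = sin(5) ≈ -0.9589, RHS = sin(4) + sin(1) ≈ 0.08467).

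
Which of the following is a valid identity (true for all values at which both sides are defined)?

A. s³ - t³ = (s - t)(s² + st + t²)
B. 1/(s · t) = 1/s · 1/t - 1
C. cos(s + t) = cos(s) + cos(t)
A: holds — e.g. at (2, 7), both sides equal -335.
B: fails at (4, 4) — LHS = 1/16, RHS = -15/16.
C: fails at (2, 2) — LHS = cos(4) ≈ -0.6536, RHS = 2·cos(2) ≈ -0.8323.

Answer: A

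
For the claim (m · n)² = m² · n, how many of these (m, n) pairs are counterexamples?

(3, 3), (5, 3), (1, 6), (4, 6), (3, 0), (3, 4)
5

Testing each pair:
(3, 3): LHS = 81, RHS = 27 → counterexample
(5, 3): LHS = 225, RHS = 75 → counterexample
(1, 6): LHS = 36, RHS = 6 → counterexample
(4, 6): LHS = 576, RHS = 96 → counterexample
(3, 0): LHS = 0, RHS = 0 → satisfies claim
(3, 4): LHS = 144, RHS = 36 → counterexample

That makes 5 counterexamples.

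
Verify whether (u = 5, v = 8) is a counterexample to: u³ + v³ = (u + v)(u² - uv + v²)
No

Substituting u = 5, v = 8:
LHS = 5³ + 8³ = 637
RHS = (5 + 8)(5² - 5·8 + 8²) = 637

The sides agree, so this pair does not disprove the claim.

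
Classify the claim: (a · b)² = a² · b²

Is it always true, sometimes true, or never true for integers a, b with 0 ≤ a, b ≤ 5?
The identity holds for every pair in the range. For instance at (a, b) = (4, 3): both sides equal 144.

Answer: Always true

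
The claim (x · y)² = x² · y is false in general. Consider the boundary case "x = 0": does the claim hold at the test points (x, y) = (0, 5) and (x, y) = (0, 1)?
Yes, holds at both test points

At (0, 5): LHS = 0, RHS = 0 → equal
At (0, 1): LHS = 0, RHS = 0 → equal

So the claim does hold at both of these boundary points, even though it is not an identity.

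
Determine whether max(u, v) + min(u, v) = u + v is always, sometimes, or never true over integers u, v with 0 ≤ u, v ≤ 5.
The identity holds for every pair in the range. For instance at (u, v) = (3, 0): both sides equal 3.

Answer: Always true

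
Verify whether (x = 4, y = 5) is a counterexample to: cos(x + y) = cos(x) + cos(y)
Substituting x = 4, y = 5:
LHS = cos(4 + 5) = cos(9) ≈ -0.9111
RHS = cos(4) + cos(5) ≈ -0.37

Since LHS ≠ RHS, this pair disproves the claim.

Answer: Yes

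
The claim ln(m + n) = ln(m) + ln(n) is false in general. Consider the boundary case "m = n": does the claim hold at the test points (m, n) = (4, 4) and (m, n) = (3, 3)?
No, fails at both test points

At (4, 4): LHS = ln(8) ≈ 2.079 ≠ RHS = 2·ln(4) ≈ 2.773
At (3, 3): LHS = ln(6) ≈ 1.792 ≠ RHS = 2·ln(3) ≈ 2.197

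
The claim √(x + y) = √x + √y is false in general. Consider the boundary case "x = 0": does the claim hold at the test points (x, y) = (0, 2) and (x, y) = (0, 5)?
Yes, holds at both test points

At (0, 2): LHS = √(2) ≈ 1.414, RHS = √(2) ≈ 1.414 → equal
At (0, 5): LHS = √(5) ≈ 2.236, RHS = √(5) ≈ 2.236 → equal

So the claim does hold at both of these boundary points, even though it is not an identity.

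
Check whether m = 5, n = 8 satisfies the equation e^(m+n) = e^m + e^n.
Fails

Substituting m = 5, n = 8:

LHS = e^(5+8) = e^13 ≈ 442413.4
RHS = e^5 + e^8 ≈ 3129

LHS ≠ RHS, so the equation does not hold at this point.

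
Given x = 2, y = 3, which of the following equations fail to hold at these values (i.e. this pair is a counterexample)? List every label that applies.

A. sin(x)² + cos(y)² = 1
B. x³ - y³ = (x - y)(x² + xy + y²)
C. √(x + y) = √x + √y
Evaluating each claim at the given values:
A. LHS = sin(2)² + cos(3)² ≈ 1.807, RHS = 1 → fails here (LHS ≠ RHS)
B. LHS = -19, RHS = -19 → holds here (LHS = RHS)
C. LHS = √(5) ≈ 2.236, RHS = √(2) + √(3) ≈ 3.146 → fails here (LHS ≠ RHS)

Answer: A, C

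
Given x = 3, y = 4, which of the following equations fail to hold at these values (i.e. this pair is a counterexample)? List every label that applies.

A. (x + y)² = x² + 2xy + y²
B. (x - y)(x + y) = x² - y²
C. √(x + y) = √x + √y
C

Evaluating each claim at the given values:
A. LHS = 49, RHS = 49 → holds here (LHS = RHS)
B. LHS = -7, RHS = -7 → holds here (LHS = RHS)
C. LHS = √(7) ≈ 2.646, RHS = √(3) + 2 ≈ 3.732 → fails here (LHS ≠ RHS)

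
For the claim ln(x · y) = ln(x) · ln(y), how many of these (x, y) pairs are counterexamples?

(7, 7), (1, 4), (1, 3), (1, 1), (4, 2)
4

Testing each pair:
(7, 7): LHS = ln(49) ≈ 3.892, RHS = ln(7)² ≈ 3.787 → counterexample
(1, 4): LHS = ln(4) ≈ 1.386, RHS = 0 → counterexample
(1, 3): LHS = ln(3) ≈ 1.099, RHS = 0 → counterexample
(1, 1): LHS = 0, RHS = 0 → satisfies claim
(4, 2): LHS = ln(8) ≈ 2.079, RHS = ln(2)·ln(4) ≈ 0.9609 → counterexample

That makes 4 counterexamples.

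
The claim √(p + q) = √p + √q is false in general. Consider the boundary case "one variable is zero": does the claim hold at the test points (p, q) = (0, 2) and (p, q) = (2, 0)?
Yes, holds at both test points

At (0, 2): LHS = √(2) ≈ 1.414, RHS = √(2) ≈ 1.414 → equal
At (2, 0): LHS = √(2) ≈ 1.414, RHS = √(2) ≈ 1.414 → equal

So the claim does hold at both of these boundary points, even though it is not an identity.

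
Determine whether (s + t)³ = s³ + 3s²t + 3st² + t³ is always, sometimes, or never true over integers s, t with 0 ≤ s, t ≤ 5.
Always true

The identity holds for every pair in the range. For instance at (s, t) = (3, 1): both sides equal 64.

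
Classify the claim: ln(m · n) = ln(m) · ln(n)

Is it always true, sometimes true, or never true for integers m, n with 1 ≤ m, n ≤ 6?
Sometimes true

It holds at (m, n) = (1, 1) (both sides equal 0), but fails at (m, n) = (6, 3) (LHS = ln(18) ≈ 2.89, RHS = ln(3)·ln(6) ≈ 1.968).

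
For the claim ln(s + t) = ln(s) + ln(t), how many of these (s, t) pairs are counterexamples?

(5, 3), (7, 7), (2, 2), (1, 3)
Testing each pair:
(5, 3): LHS = ln(8) ≈ 2.079, RHS = ln(3) + ln(5) ≈ 2.708 → counterexample
(7, 7): LHS = ln(14) ≈ 2.639, RHS = 2·ln(7) ≈ 3.892 → counterexample
(2, 2): LHS = ln(4) ≈ 1.386, RHS = 2·ln(2) ≈ 1.386 → satisfies claim
(1, 3): LHS = ln(4) ≈ 1.386, RHS = ln(3) ≈ 1.099 → counterexample

That makes 3 counterexamples.

Answer: 3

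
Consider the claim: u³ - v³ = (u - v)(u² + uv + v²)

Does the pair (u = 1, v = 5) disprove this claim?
Substituting u = 1, v = 5:
LHS = 1³ - 5³ = -124
RHS = (1 - 5)(1² + 1·5 + 5²) = -124

The sides agree, so this pair does not disprove the claim.

Answer: No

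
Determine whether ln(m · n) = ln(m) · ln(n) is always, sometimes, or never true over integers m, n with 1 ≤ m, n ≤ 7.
It holds at (m, n) = (1, 1) (both sides equal 0), but fails at (m, n) = (5, 1) (LHS = ln(5) ≈ 1.609, RHS = 0).

Answer: Sometimes true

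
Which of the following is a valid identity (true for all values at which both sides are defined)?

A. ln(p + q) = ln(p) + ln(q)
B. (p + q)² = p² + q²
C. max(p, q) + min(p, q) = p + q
A: fails at (1, 3) — LHS = ln(4) ≈ 1.386, RHS = ln(3) ≈ 1.099.
B: fails at (2, 2) — LHS = 16, RHS = 8.
C: holds — e.g. at (5, 5), both sides equal 10.

Answer: C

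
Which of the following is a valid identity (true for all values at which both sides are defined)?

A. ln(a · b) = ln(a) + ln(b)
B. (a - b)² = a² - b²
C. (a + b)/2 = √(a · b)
A

A: holds — e.g. at (1, 4), both sides equal ln(4) ≈ 1.386.
B: fails at (1, 2) — LHS = 1, RHS = -3.
C: fails at (6, 7) — LHS = 13/2, RHS = √(42) ≈ 6.481.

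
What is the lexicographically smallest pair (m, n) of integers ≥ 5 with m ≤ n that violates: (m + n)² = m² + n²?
(m, n) = (5, 5)

Substituting (5, 5) into the claim:
LHS = (5 + 5)² = 100
RHS = 5² + 5² = 50

Since LHS ≠ RHS, this pair disproves the claim, and no lexicographically smaller pair (m ≤ n, integers ≥ 5) does.

For instance (10, 10) is also a counterexample (LHS = 400, RHS = 200), but it's lexicographically larger.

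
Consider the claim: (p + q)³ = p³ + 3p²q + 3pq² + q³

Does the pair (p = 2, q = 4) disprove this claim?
No

Substituting p = 2, q = 4:
LHS = (2 + 4)³ = 216
RHS = 2³ + 3·2²·4 + 3·2·4² + 4³ = 216

The sides agree, so this pair does not disprove the claim.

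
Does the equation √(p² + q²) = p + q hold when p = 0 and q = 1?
Substituting p = 0, q = 1:

LHS = √(0² + 1²) = 1
RHS = 0 + 1 = 1

LHS = RHS, so the equation holds at this point.

Answer: Holds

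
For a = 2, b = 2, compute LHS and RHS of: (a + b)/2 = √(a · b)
LHS = (2 + 2)/2 = 2
RHS = √(2 · 2) = 2

LHS = RHS: the two sides agree.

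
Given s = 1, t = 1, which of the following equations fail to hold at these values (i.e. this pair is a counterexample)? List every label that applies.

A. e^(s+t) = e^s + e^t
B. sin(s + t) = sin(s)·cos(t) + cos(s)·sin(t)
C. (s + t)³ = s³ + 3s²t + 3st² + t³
A

Evaluating each claim at the given values:
A. LHS = e^2 ≈ 7.389, RHS = 2·e ≈ 5.437 → fails here (LHS ≠ RHS)
B. LHS = sin(2) ≈ 0.9093, RHS = 2·sin(1)·cos(1) ≈ 0.9093 → holds here (LHS = RHS)
C. LHS = 8, RHS = 8 → holds here (LHS = RHS)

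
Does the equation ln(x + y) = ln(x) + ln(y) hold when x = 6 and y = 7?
Fails

Substituting x = 6, y = 7:

LHS = ln(6 + 7) = ln(13) ≈ 2.565
RHS = ln(6) + ln(7) ≈ 3.738

LHS ≠ RHS, so the equation does not hold at this point.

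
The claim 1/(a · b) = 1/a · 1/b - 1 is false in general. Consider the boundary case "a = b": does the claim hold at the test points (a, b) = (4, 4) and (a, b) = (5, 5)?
No, fails at both test points

At (4, 4): LHS = 1/16 ≠ RHS = -15/16
At (5, 5): LHS = 1/25 ≠ RHS = -24/25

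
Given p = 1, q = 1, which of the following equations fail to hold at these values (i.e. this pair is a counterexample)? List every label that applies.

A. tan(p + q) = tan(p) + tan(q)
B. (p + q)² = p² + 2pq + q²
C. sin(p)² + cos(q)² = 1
A

Evaluating each claim at the given values:
A. LHS = tan(2) ≈ -2.185, RHS = 2·tan(1) ≈ 3.115 → fails here (LHS ≠ RHS)
B. LHS = 4, RHS = 4 → holds here (LHS = RHS)
C. LHS = cos(1)² + sin(1)² = 1, RHS = 1 → holds here (LHS = RHS)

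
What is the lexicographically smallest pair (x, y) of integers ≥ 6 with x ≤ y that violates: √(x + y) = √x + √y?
(x, y) = (6, 6)

Substituting (6, 6) into the claim:
LHS = √(6 + 6) = 2·√(3) ≈ 3.464
RHS = √6 + √6 = 2·√(6) ≈ 4.899

Since LHS ≠ RHS, this pair disproves the claim, and no lexicographically smaller pair (x ≤ y, integers ≥ 6) does.

For instance (9, 9) is also a counterexample (LHS = 3·√(2) ≈ 4.243, RHS = 6), but it's lexicographically larger.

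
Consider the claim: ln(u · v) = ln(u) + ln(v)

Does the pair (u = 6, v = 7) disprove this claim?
Substituting u = 6, v = 7:
LHS = ln(6 · 7) = ln(42) ≈ 3.738
RHS = ln(6) + ln(7) ≈ 3.738

The sides agree, so this pair does not disprove the claim.

Answer: No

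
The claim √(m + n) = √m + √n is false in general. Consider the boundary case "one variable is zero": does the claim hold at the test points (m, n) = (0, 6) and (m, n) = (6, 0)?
Yes, holds at both test points

At (0, 6): LHS = √(6) ≈ 2.449, RHS = √(6) ≈ 2.449 → equal
At (6, 0): LHS = √(6) ≈ 2.449, RHS = √(6) ≈ 2.449 → equal

So the claim does hold at both of these boundary points, even though it is not an identity.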